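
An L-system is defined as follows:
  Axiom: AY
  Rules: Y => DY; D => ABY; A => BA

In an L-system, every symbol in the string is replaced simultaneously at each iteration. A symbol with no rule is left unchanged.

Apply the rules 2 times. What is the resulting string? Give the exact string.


Answer: BBAABYDY

Derivation:
Step 0: AY
Step 1: BADY
Step 2: BBAABYDY


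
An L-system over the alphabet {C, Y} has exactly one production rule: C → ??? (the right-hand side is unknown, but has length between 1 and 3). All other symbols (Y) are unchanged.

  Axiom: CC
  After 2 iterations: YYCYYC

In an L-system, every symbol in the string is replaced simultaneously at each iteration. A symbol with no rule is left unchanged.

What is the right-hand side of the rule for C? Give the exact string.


Answer: YC

Derivation:
Trying C → YC:
  Step 0: CC
  Step 1: YCYC
  Step 2: YYCYYC
Matches the given result.


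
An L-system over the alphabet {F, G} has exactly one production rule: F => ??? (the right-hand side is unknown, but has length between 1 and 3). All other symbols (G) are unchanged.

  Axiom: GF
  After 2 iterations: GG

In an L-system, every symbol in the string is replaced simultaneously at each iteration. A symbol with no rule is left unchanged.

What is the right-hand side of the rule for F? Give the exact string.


Answer: G

Derivation:
Trying F => G:
  Step 0: GF
  Step 1: GG
  Step 2: GG
Matches the given result.


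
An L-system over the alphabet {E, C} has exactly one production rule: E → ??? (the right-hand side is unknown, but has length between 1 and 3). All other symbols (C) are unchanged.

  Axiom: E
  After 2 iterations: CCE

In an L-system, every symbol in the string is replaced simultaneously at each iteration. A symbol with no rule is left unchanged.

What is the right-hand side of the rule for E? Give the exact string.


Trying E → CE:
  Step 0: E
  Step 1: CE
  Step 2: CCE
Matches the given result.

Answer: CE


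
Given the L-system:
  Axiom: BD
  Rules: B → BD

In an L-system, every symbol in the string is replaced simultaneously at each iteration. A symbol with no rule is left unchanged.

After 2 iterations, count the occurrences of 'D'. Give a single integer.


Step 0: BD  (1 'D')
Step 1: BDD  (2 'D')
Step 2: BDDD  (3 'D')

Answer: 3


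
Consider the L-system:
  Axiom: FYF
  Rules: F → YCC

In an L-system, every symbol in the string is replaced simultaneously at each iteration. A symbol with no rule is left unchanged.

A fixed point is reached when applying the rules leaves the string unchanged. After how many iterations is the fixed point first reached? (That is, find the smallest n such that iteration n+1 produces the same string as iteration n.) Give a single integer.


Answer: 1

Derivation:
Step 0: FYF
Step 1: YCCYYCC
Step 2: YCCYYCC  (unchanged — fixed point at step 1)


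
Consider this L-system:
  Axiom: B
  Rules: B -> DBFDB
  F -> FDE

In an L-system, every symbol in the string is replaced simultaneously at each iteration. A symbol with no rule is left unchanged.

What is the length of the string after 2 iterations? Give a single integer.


Step 0: length = 1
Step 1: length = 5
Step 2: length = 15

Answer: 15


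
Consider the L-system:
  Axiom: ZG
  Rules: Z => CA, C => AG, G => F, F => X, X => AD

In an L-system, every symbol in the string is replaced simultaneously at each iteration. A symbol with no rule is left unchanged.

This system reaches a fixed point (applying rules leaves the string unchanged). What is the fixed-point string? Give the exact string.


Answer: AADAAD

Derivation:
Step 0: ZG
Step 1: CAF
Step 2: AGAX
Step 3: AFAAD
Step 4: AXAAD
Step 5: AADAAD
Step 6: AADAAD  (unchanged — fixed point at step 5)


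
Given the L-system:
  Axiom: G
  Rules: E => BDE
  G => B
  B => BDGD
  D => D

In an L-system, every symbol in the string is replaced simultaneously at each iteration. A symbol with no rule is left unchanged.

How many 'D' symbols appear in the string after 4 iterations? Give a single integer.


Answer: 8

Derivation:
Step 0: G  (0 'D')
Step 1: B  (0 'D')
Step 2: BDGD  (2 'D')
Step 3: BDGDDBD  (4 'D')
Step 4: BDGDDBDDBDGDD  (8 'D')


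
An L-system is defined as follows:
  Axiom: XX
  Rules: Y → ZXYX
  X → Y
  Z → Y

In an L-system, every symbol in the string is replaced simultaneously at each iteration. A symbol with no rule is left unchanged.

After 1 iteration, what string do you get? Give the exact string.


Step 0: XX
Step 1: YY

Answer: YY


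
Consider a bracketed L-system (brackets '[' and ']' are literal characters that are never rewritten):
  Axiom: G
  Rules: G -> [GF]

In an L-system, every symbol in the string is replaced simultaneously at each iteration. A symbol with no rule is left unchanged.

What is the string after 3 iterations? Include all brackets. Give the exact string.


Answer: [[[GF]F]F]

Derivation:
Step 0: G
Step 1: [GF]
Step 2: [[GF]F]
Step 3: [[[GF]F]F]


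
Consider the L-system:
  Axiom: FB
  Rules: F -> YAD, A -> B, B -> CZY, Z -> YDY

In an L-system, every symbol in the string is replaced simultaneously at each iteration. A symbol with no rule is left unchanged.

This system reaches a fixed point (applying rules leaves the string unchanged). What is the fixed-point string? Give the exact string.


Step 0: FB
Step 1: YADCZY
Step 2: YBDCYDYY
Step 3: YCZYDCYDYY
Step 4: YCYDYYDCYDYY
Step 5: YCYDYYDCYDYY  (unchanged — fixed point at step 4)

Answer: YCYDYYDCYDYY


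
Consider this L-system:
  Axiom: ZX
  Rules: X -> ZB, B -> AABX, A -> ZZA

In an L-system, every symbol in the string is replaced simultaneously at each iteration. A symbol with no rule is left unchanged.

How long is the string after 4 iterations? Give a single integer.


Answer: 29

Derivation:
Step 0: length = 2
Step 1: length = 3
Step 2: length = 6
Step 3: length = 14
Step 4: length = 29


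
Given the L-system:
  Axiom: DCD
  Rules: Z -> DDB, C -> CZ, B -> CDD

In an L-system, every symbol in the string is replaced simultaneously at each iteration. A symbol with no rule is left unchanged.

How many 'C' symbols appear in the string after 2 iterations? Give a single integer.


Step 0: DCD  (1 'C')
Step 1: DCZD  (1 'C')
Step 2: DCZDDBD  (1 'C')

Answer: 1


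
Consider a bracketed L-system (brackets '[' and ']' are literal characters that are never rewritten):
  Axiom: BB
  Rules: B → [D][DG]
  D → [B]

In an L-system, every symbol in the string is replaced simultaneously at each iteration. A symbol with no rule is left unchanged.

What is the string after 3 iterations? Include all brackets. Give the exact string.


Step 0: BB
Step 1: [D][DG][D][DG]
Step 2: [[B]][[B]G][[B]][[B]G]
Step 3: [[[D][DG]]][[[D][DG]]G][[[D][DG]]][[[D][DG]]G]

Answer: [[[D][DG]]][[[D][DG]]G][[[D][DG]]][[[D][DG]]G]


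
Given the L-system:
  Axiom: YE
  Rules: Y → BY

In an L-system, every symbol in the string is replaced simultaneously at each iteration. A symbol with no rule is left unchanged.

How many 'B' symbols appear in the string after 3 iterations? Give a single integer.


Answer: 3

Derivation:
Step 0: YE  (0 'B')
Step 1: BYE  (1 'B')
Step 2: BBYE  (2 'B')
Step 3: BBBYE  (3 'B')


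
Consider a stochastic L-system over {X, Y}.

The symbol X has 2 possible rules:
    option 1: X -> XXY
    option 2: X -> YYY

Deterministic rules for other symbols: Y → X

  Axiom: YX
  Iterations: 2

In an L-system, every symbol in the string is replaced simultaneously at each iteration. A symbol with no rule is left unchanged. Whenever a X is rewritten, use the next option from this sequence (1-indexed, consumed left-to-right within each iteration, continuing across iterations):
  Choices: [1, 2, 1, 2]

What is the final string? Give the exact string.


Answer: YYYXXYYYYX

Derivation:
Step 0: YX
Step 1: XXXY  (used choices [1])
Step 2: YYYXXYYYYX  (used choices [2, 1, 2])


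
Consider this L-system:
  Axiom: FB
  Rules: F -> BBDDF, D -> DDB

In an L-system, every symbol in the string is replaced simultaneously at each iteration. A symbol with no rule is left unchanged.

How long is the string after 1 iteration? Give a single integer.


Step 0: length = 2
Step 1: length = 6

Answer: 6


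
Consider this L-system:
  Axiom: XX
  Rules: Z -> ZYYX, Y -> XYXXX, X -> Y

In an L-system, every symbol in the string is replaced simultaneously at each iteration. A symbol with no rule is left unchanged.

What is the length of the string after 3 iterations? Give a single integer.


Answer: 18

Derivation:
Step 0: length = 2
Step 1: length = 2
Step 2: length = 10
Step 3: length = 18


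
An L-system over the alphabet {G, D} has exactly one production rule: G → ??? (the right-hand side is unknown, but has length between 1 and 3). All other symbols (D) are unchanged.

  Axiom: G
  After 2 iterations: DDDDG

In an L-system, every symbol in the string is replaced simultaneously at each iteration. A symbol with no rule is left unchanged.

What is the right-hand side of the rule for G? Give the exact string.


Trying G → DDG:
  Step 0: G
  Step 1: DDG
  Step 2: DDDDG
Matches the given result.

Answer: DDG


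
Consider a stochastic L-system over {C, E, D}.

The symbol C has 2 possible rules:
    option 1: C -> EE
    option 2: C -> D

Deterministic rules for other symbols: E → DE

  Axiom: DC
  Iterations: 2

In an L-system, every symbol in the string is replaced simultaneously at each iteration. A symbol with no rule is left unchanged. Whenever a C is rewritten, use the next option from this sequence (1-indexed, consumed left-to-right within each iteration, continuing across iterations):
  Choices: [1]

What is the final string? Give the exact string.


Step 0: DC
Step 1: DEE  (used choices [1])
Step 2: DDEDE  (used choices [])

Answer: DDEDE


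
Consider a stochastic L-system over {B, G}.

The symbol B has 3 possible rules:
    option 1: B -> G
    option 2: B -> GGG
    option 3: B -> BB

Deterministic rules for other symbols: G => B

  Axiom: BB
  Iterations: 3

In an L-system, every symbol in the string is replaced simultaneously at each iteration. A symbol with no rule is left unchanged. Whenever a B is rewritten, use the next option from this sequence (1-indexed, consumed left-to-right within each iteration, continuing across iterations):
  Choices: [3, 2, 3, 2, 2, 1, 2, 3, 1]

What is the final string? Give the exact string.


Step 0: BB
Step 1: BBGGG  (used choices [3, 2])
Step 2: BBGGGBBB  (used choices [3, 2])
Step 3: GGGGBBBGGGBBG  (used choices [2, 1, 2, 3, 1])

Answer: GGGGBBBGGGBBG


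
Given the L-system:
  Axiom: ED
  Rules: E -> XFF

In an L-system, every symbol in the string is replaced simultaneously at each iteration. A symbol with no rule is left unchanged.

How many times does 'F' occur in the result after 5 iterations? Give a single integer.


Step 0: ED  (0 'F')
Step 1: XFFD  (2 'F')
Step 2: XFFD  (2 'F')
Step 3: XFFD  (2 'F')
Step 4: XFFD  (2 'F')
Step 5: XFFD  (2 'F')

Answer: 2


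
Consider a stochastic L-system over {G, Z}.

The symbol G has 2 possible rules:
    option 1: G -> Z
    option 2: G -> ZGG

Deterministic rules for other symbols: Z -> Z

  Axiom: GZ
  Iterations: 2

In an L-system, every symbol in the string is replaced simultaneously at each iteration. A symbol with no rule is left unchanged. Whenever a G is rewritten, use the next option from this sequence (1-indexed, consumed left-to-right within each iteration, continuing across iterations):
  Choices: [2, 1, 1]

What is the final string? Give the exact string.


Answer: ZZZZ

Derivation:
Step 0: GZ
Step 1: ZGGZ  (used choices [2])
Step 2: ZZZZ  (used choices [1, 1])


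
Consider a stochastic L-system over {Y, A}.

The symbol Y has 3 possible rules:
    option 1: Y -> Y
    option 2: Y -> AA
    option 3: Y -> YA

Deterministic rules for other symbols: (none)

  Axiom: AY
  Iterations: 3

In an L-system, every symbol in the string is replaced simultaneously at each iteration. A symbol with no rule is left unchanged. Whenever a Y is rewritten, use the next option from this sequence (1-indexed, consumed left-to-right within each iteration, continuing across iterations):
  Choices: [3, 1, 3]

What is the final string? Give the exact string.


Answer: AYAA

Derivation:
Step 0: AY
Step 1: AYA  (used choices [3])
Step 2: AYA  (used choices [1])
Step 3: AYAA  (used choices [3])


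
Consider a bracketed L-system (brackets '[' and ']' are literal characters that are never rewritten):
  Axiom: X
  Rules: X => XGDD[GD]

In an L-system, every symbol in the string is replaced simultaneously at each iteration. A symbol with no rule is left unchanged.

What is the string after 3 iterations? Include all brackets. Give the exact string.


Answer: XGDD[GD]GDD[GD]GDD[GD]

Derivation:
Step 0: X
Step 1: XGDD[GD]
Step 2: XGDD[GD]GDD[GD]
Step 3: XGDD[GD]GDD[GD]GDD[GD]


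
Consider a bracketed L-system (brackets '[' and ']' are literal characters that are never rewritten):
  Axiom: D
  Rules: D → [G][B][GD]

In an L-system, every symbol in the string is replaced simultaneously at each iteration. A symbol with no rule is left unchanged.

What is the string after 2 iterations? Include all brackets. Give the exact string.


Answer: [G][B][G[G][B][GD]]

Derivation:
Step 0: D
Step 1: [G][B][GD]
Step 2: [G][B][G[G][B][GD]]


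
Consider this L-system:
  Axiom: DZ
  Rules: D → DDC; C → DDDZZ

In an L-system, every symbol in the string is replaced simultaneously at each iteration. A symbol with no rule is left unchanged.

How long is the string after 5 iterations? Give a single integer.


Step 0: length = 2
Step 1: length = 4
Step 2: length = 12
Step 3: length = 34
Step 4: length = 102
Step 5: length = 304

Answer: 304


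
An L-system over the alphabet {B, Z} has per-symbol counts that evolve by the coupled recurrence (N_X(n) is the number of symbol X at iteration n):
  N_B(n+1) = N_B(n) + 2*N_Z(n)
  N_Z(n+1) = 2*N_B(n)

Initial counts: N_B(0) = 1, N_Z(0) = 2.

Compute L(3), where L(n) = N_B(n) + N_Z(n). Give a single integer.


Answer: 47

Derivation:
Step 0: N_B=1, N_Z=2, L=3
Step 1: N_B=5, N_Z=2, L=7
Step 2: N_B=9, N_Z=10, L=19
Step 3: N_B=29, N_Z=18, L=47


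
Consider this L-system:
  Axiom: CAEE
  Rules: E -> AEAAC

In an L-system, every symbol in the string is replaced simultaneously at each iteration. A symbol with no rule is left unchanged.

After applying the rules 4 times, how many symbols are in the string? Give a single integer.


Answer: 36

Derivation:
Step 0: length = 4
Step 1: length = 12
Step 2: length = 20
Step 3: length = 28
Step 4: length = 36


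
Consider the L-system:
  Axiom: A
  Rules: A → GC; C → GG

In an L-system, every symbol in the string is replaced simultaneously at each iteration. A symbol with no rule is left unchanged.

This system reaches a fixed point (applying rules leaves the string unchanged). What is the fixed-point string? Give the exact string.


Step 0: A
Step 1: GC
Step 2: GGG
Step 3: GGG  (unchanged — fixed point at step 2)

Answer: GGG


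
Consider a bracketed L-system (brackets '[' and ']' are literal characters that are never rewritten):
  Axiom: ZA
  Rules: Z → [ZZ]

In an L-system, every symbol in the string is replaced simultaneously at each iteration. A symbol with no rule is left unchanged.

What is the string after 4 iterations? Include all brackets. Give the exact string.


Step 0: ZA
Step 1: [ZZ]A
Step 2: [[ZZ][ZZ]]A
Step 3: [[[ZZ][ZZ]][[ZZ][ZZ]]]A
Step 4: [[[[ZZ][ZZ]][[ZZ][ZZ]]][[[ZZ][ZZ]][[ZZ][ZZ]]]]A

Answer: [[[[ZZ][ZZ]][[ZZ][ZZ]]][[[ZZ][ZZ]][[ZZ][ZZ]]]]A


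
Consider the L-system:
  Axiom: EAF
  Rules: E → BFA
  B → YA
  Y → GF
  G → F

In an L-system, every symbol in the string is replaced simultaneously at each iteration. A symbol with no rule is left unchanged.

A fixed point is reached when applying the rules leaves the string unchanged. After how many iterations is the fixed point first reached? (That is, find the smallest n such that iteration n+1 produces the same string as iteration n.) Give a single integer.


Answer: 4

Derivation:
Step 0: EAF
Step 1: BFAAF
Step 2: YAFAAF
Step 3: GFAFAAF
Step 4: FFAFAAF
Step 5: FFAFAAF  (unchanged — fixed point at step 4)


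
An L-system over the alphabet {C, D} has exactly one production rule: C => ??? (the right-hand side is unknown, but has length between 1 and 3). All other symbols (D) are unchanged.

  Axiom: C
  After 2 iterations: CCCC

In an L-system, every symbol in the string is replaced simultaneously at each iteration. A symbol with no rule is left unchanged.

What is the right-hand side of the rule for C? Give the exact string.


Trying C => CC:
  Step 0: C
  Step 1: CC
  Step 2: CCCC
Matches the given result.

Answer: CC


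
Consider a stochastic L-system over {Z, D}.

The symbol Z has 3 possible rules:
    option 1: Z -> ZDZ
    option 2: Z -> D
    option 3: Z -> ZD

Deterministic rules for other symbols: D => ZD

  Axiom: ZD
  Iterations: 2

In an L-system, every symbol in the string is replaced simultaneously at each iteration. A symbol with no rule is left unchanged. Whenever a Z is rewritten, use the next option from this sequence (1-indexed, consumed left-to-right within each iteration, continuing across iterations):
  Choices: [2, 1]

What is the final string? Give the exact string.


Answer: ZDZDZZD

Derivation:
Step 0: ZD
Step 1: DZD  (used choices [2])
Step 2: ZDZDZZD  (used choices [1])


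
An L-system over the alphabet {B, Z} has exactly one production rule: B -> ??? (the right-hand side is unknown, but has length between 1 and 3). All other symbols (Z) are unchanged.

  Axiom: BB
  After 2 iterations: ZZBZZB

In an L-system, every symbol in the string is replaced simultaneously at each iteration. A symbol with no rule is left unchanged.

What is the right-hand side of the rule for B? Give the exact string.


Trying B -> ZB:
  Step 0: BB
  Step 1: ZBZB
  Step 2: ZZBZZB
Matches the given result.

Answer: ZB


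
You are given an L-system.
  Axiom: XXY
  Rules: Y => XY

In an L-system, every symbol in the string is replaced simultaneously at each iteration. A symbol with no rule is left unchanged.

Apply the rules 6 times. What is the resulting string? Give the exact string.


Answer: XXXXXXXXY

Derivation:
Step 0: XXY
Step 1: XXXY
Step 2: XXXXY
Step 3: XXXXXY
Step 4: XXXXXXY
Step 5: XXXXXXXY
Step 6: XXXXXXXXY


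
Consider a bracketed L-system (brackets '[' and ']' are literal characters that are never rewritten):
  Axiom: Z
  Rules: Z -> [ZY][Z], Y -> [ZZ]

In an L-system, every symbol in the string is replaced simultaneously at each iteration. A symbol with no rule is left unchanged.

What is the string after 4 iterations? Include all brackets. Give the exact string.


Answer: [[[[ZY][Z][ZZ]][[ZY][Z]][[ZY][Z][ZY][Z]]][[[ZY][Z][ZZ]][[ZY][Z]]][[[ZY][Z][ZZ]][[ZY][Z]][[ZY][Z][ZZ]][[ZY][Z]]]][[[[ZY][Z][ZZ]][[ZY][Z]][[ZY][Z][ZY][Z]]][[[ZY][Z][ZZ]][[ZY][Z]]]]

Derivation:
Step 0: Z
Step 1: [ZY][Z]
Step 2: [[ZY][Z][ZZ]][[ZY][Z]]
Step 3: [[[ZY][Z][ZZ]][[ZY][Z]][[ZY][Z][ZY][Z]]][[[ZY][Z][ZZ]][[ZY][Z]]]
Step 4: [[[[ZY][Z][ZZ]][[ZY][Z]][[ZY][Z][ZY][Z]]][[[ZY][Z][ZZ]][[ZY][Z]]][[[ZY][Z][ZZ]][[ZY][Z]][[ZY][Z][ZZ]][[ZY][Z]]]][[[[ZY][Z][ZZ]][[ZY][Z]][[ZY][Z][ZY][Z]]][[[ZY][Z][ZZ]][[ZY][Z]]]]


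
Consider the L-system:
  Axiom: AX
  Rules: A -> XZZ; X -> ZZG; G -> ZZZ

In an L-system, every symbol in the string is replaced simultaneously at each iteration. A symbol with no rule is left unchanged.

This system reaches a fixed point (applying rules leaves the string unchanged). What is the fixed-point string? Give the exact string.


Step 0: AX
Step 1: XZZZZG
Step 2: ZZGZZZZZZZ
Step 3: ZZZZZZZZZZZZ
Step 4: ZZZZZZZZZZZZ  (unchanged — fixed point at step 3)

Answer: ZZZZZZZZZZZZ


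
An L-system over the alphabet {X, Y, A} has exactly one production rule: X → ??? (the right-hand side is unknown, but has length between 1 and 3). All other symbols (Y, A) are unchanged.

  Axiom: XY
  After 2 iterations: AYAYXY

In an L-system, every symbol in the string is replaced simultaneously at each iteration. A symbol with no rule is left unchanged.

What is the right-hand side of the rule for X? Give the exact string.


Trying X → AYX:
  Step 0: XY
  Step 1: AYXY
  Step 2: AYAYXY
Matches the given result.

Answer: AYX


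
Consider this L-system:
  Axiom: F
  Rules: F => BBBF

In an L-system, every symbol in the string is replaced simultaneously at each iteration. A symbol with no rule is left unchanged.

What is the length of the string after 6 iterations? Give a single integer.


Answer: 19

Derivation:
Step 0: length = 1
Step 1: length = 4
Step 2: length = 7
Step 3: length = 10
Step 4: length = 13
Step 5: length = 16
Step 6: length = 19


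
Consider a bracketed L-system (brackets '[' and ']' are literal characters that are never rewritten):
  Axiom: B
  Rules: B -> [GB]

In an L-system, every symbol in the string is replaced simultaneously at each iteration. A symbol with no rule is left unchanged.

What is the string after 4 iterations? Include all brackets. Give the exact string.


Step 0: B
Step 1: [GB]
Step 2: [G[GB]]
Step 3: [G[G[GB]]]
Step 4: [G[G[G[GB]]]]

Answer: [G[G[G[GB]]]]


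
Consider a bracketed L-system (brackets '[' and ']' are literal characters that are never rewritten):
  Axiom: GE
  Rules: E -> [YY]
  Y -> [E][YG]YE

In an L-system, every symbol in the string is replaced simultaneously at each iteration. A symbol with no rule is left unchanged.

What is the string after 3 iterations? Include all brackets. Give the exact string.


Step 0: GE
Step 1: G[YY]
Step 2: G[[E][YG]YE[E][YG]YE]
Step 3: G[[[YY]][[E][YG]YEG][E][YG]YE[YY][[YY]][[E][YG]YEG][E][YG]YE[YY]]

Answer: G[[[YY]][[E][YG]YEG][E][YG]YE[YY][[YY]][[E][YG]YEG][E][YG]YE[YY]]


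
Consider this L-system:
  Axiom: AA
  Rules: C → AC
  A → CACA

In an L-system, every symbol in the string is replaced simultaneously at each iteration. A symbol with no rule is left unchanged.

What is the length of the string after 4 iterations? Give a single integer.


Step 0: length = 2
Step 1: length = 8
Step 2: length = 24
Step 3: length = 72
Step 4: length = 216

Answer: 216


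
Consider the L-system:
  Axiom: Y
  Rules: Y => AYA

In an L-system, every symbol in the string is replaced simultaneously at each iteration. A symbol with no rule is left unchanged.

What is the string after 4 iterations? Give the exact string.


Answer: AAAAYAAAA

Derivation:
Step 0: Y
Step 1: AYA
Step 2: AAYAA
Step 3: AAAYAAA
Step 4: AAAAYAAAA


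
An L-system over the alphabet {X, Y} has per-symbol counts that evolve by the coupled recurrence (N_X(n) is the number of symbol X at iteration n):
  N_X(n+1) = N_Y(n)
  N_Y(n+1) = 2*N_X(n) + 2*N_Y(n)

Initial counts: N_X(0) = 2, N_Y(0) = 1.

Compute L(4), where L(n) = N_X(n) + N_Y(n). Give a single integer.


Answer: 148

Derivation:
Step 0: N_X=2, N_Y=1, L=3
Step 1: N_X=1, N_Y=6, L=7
Step 2: N_X=6, N_Y=14, L=20
Step 3: N_X=14, N_Y=40, L=54
Step 4: N_X=40, N_Y=108, L=148


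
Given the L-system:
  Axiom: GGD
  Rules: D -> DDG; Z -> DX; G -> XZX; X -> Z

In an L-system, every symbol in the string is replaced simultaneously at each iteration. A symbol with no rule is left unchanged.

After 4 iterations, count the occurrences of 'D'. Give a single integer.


Step 0: GGD  (1 'D')
Step 1: XZXXZXDDG  (2 'D')
Step 2: ZDXZZDXZDDGDDGXZX  (6 'D')
Step 3: DXDDGZDXDXDDGZDXDDGDDGXZXDDGDDGXZXZDXZ  (17 'D')
Step 4: DDGZDDGDDGXZXDXDDGZDDGZDDGDDGXZXDXDDGZDDGDDGXZXDDGDDGXZXZDXZDDGDDGXZXDDGDDGXZXZDXZDXDDGZDX  (40 'D')

Answer: 40


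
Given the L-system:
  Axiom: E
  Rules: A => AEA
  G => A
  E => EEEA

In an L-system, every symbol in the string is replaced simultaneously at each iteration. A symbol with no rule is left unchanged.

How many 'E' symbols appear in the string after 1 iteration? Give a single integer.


Step 0: E  (1 'E')
Step 1: EEEA  (3 'E')

Answer: 3


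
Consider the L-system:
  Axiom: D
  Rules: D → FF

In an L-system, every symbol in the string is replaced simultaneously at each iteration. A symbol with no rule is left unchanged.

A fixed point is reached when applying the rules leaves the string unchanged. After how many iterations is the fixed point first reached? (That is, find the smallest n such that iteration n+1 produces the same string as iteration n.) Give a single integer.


Answer: 1

Derivation:
Step 0: D
Step 1: FF
Step 2: FF  (unchanged — fixed point at step 1)


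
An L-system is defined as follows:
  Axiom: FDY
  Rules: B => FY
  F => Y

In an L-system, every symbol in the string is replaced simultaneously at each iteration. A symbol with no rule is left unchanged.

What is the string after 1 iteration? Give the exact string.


Answer: YDY

Derivation:
Step 0: FDY
Step 1: YDY


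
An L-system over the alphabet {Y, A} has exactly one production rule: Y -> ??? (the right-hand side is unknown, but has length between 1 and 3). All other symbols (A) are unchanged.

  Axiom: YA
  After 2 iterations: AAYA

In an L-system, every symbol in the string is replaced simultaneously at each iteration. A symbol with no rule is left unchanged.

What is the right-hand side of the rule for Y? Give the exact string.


Trying Y -> AY:
  Step 0: YA
  Step 1: AYA
  Step 2: AAYA
Matches the given result.

Answer: AY


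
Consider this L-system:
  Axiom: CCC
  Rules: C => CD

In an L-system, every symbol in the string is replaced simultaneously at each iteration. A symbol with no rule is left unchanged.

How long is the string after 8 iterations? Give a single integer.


Step 0: length = 3
Step 1: length = 6
Step 2: length = 9
Step 3: length = 12
Step 4: length = 15
Step 5: length = 18
Step 6: length = 21
Step 7: length = 24
Step 8: length = 27

Answer: 27


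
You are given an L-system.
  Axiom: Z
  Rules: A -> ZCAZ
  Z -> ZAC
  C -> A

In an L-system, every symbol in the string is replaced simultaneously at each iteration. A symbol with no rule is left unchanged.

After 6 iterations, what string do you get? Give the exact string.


Step 0: Z
Step 1: ZAC
Step 2: ZACZCAZA
Step 3: ZACZCAZAZACAZCAZZACZCAZ
Step 4: ZACZCAZAZACAZCAZZACZCAZZACZCAZAZCAZZACAZCAZZACZACZCAZAZACAZCAZZAC
Step 5: ZACZCAZAZACAZCAZZACZCAZZACZCAZAZCAZZACAZCAZZACZACZCAZAZACAZCAZZACZACZCAZAZACAZCAZZACZCAZZACAZCAZZACZACZCAZAZCAZZACAZCAZZACZACZCAZAZACZCAZAZACAZCAZZACZCAZZACZCAZAZCAZZACAZCAZZACZACZCAZA
Step 6: ZACZCAZAZACAZCAZZACZCAZZACZCAZAZCAZZACAZCAZZACZACZCAZAZACAZCAZZACZACZCAZAZACAZCAZZACZCAZZACAZCAZZACZACZCAZAZCAZZACAZCAZZACZACZCAZAZACZCAZAZACAZCAZZACZCAZZACZCAZAZCAZZACAZCAZZACZACZCAZAZACZCAZAZACAZCAZZACZCAZZACZCAZAZCAZZACAZCAZZACZACZCAZAZACAZCAZZACZACZCAZAZCAZZACAZCAZZACZACZCAZAZACZCAZAZACAZCAZZACZCAZZACAZCAZZACZACZCAZAZCAZZACAZCAZZACZACZCAZAZACZCAZAZACAZCAZZACZCAZZACZCAZAZACAZCAZZACZCAZZACZCAZAZCAZZACAZCAZZACZACZCAZAZACAZCAZZACZACZCAZAZACAZCAZZACZCAZZACAZCAZZACZACZCAZAZCAZZACAZCAZZACZACZCAZAZACZCAZAZACAZCAZZACZCAZ

Answer: ZACZCAZAZACAZCAZZACZCAZZACZCAZAZCAZZACAZCAZZACZACZCAZAZACAZCAZZACZACZCAZAZACAZCAZZACZCAZZACAZCAZZACZACZCAZAZCAZZACAZCAZZACZACZCAZAZACZCAZAZACAZCAZZACZCAZZACZCAZAZCAZZACAZCAZZACZACZCAZAZACZCAZAZACAZCAZZACZCAZZACZCAZAZCAZZACAZCAZZACZACZCAZAZACAZCAZZACZACZCAZAZCAZZACAZCAZZACZACZCAZAZACZCAZAZACAZCAZZACZCAZZACAZCAZZACZACZCAZAZCAZZACAZCAZZACZACZCAZAZACZCAZAZACAZCAZZACZCAZZACZCAZAZACAZCAZZACZCAZZACZCAZAZCAZZACAZCAZZACZACZCAZAZACAZCAZZACZACZCAZAZACAZCAZZACZCAZZACAZCAZZACZACZCAZAZCAZZACAZCAZZACZACZCAZAZACZCAZAZACAZCAZZACZCAZ


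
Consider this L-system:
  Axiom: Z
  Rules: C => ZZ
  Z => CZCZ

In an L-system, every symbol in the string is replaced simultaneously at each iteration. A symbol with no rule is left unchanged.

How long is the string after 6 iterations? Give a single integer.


Answer: 1344

Derivation:
Step 0: length = 1
Step 1: length = 4
Step 2: length = 12
Step 3: length = 40
Step 4: length = 128
Step 5: length = 416
Step 6: length = 1344


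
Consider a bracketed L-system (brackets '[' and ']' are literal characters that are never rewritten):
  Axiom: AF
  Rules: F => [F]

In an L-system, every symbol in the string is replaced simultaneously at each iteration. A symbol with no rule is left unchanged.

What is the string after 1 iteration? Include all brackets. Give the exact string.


Step 0: AF
Step 1: A[F]

Answer: A[F]


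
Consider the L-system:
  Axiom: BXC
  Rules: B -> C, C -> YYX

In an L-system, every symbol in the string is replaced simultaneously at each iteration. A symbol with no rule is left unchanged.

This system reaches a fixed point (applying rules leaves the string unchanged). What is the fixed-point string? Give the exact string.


Step 0: BXC
Step 1: CXYYX
Step 2: YYXXYYX
Step 3: YYXXYYX  (unchanged — fixed point at step 2)

Answer: YYXXYYX


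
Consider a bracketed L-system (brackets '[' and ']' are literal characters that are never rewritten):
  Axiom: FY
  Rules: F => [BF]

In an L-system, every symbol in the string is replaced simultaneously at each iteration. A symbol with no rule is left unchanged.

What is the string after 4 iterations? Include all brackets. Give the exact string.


Step 0: FY
Step 1: [BF]Y
Step 2: [B[BF]]Y
Step 3: [B[B[BF]]]Y
Step 4: [B[B[B[BF]]]]Y

Answer: [B[B[B[BF]]]]Y


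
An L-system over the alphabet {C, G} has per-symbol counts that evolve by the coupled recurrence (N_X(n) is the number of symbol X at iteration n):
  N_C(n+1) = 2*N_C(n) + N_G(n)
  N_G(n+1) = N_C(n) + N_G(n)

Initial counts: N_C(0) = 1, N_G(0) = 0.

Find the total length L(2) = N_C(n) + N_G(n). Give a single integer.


Answer: 8

Derivation:
Step 0: N_C=1, N_G=0, L=1
Step 1: N_C=2, N_G=1, L=3
Step 2: N_C=5, N_G=3, L=8


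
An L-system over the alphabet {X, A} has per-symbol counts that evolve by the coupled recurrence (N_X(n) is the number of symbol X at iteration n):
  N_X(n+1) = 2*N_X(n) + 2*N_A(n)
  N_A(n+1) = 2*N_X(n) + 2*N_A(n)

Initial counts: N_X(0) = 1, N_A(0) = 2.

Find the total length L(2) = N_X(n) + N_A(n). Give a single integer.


Step 0: N_X=1, N_A=2, L=3
Step 1: N_X=6, N_A=6, L=12
Step 2: N_X=24, N_A=24, L=48

Answer: 48


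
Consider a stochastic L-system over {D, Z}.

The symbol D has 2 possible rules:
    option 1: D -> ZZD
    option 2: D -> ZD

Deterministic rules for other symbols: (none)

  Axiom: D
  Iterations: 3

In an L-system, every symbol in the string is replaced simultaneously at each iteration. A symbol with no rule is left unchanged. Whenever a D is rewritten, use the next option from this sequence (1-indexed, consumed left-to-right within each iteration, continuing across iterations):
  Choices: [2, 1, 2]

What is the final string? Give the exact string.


Step 0: D
Step 1: ZD  (used choices [2])
Step 2: ZZZD  (used choices [1])
Step 3: ZZZZD  (used choices [2])

Answer: ZZZZD


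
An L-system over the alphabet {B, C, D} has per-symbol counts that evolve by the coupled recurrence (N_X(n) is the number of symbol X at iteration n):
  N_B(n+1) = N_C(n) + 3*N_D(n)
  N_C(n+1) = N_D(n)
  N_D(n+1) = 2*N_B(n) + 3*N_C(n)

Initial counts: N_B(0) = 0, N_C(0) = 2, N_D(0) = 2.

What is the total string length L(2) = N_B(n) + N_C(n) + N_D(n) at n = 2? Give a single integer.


Step 0: N_B=0, N_C=2, N_D=2, L=4
Step 1: N_B=8, N_C=2, N_D=6, L=16
Step 2: N_B=20, N_C=6, N_D=22, L=48

Answer: 48


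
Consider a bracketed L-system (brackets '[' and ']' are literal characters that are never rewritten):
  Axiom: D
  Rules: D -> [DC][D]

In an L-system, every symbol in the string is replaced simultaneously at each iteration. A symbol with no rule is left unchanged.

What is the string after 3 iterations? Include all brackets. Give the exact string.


Answer: [[[DC][D]C][[DC][D]]C][[[DC][D]C][[DC][D]]]

Derivation:
Step 0: D
Step 1: [DC][D]
Step 2: [[DC][D]C][[DC][D]]
Step 3: [[[DC][D]C][[DC][D]]C][[[DC][D]C][[DC][D]]]


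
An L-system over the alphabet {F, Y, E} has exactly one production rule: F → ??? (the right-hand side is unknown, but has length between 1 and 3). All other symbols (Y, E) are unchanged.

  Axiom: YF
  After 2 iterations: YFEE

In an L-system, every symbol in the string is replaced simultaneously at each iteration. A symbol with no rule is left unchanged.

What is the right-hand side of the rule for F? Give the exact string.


Answer: FE

Derivation:
Trying F → FE:
  Step 0: YF
  Step 1: YFE
  Step 2: YFEE
Matches the given result.


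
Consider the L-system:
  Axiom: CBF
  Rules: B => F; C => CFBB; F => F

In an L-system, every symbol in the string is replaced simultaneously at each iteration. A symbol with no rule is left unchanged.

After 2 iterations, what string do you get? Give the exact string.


Step 0: CBF
Step 1: CFBBFF
Step 2: CFBBFFFFF

Answer: CFBBFFFFF


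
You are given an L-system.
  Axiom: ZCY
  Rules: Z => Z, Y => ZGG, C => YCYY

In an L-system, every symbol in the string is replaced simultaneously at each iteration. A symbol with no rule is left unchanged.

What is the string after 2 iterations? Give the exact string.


Step 0: ZCY
Step 1: ZYCYYZGG
Step 2: ZZGGYCYYZGGZGGZGG

Answer: ZZGGYCYYZGGZGGZGG


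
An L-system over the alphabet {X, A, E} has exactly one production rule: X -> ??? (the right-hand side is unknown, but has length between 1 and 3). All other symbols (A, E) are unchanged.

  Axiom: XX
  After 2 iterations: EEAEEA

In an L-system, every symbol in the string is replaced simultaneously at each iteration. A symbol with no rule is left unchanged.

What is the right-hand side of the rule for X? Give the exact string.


Trying X -> EEA:
  Step 0: XX
  Step 1: EEAEEA
  Step 2: EEAEEA
Matches the given result.

Answer: EEA


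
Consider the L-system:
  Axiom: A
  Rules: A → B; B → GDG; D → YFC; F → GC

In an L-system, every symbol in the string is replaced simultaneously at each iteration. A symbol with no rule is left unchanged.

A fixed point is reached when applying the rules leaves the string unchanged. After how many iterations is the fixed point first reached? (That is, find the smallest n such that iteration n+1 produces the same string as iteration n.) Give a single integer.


Answer: 4

Derivation:
Step 0: A
Step 1: B
Step 2: GDG
Step 3: GYFCG
Step 4: GYGCCG
Step 5: GYGCCG  (unchanged — fixed point at step 4)


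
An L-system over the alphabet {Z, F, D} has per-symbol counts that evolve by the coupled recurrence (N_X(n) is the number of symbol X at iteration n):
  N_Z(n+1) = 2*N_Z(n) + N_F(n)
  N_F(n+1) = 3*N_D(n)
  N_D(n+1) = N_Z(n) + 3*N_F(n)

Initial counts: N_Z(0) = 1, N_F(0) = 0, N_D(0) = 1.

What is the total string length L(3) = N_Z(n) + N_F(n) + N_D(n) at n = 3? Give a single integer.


Step 0: N_Z=1, N_F=0, N_D=1, L=2
Step 1: N_Z=2, N_F=3, N_D=1, L=6
Step 2: N_Z=7, N_F=3, N_D=11, L=21
Step 3: N_Z=17, N_F=33, N_D=16, L=66

Answer: 66


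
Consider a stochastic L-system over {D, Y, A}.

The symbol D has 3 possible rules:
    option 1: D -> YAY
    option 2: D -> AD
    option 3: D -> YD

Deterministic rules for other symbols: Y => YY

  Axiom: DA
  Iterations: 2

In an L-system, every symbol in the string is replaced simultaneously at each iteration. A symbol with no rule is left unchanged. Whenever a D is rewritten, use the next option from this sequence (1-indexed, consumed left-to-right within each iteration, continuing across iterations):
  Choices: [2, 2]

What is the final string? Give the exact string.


Answer: AADA

Derivation:
Step 0: DA
Step 1: ADA  (used choices [2])
Step 2: AADA  (used choices [2])


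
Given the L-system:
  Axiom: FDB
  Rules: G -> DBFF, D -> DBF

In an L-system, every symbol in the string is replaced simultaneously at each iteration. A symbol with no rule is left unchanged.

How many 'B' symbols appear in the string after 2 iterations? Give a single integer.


Step 0: FDB  (1 'B')
Step 1: FDBFB  (2 'B')
Step 2: FDBFBFB  (3 'B')

Answer: 3


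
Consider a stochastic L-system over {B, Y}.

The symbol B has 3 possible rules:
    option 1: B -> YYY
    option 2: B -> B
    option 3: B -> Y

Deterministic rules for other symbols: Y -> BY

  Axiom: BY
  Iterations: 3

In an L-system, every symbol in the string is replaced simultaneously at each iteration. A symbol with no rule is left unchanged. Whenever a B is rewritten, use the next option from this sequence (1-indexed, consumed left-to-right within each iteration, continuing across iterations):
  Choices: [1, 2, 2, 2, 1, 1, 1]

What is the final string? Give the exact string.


Step 0: BY
Step 1: YYYBY  (used choices [1])
Step 2: BYBYBYBBY  (used choices [2])
Step 3: BBYBBYYYYBYYYYYYYBY  (used choices [2, 2, 1, 1, 1])

Answer: BBYBBYYYYBYYYYYYYBY


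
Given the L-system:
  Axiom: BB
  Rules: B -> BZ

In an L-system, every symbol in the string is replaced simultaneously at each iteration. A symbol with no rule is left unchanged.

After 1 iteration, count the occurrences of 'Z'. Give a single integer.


Answer: 2

Derivation:
Step 0: BB  (0 'Z')
Step 1: BZBZ  (2 'Z')


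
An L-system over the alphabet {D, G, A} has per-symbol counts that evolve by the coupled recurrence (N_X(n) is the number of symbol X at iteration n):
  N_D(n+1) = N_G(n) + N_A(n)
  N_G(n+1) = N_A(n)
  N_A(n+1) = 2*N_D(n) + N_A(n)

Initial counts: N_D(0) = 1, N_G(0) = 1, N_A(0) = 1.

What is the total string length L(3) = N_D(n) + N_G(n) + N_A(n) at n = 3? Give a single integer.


Answer: 32

Derivation:
Step 0: N_D=1, N_G=1, N_A=1, L=3
Step 1: N_D=2, N_G=1, N_A=3, L=6
Step 2: N_D=4, N_G=3, N_A=7, L=14
Step 3: N_D=10, N_G=7, N_A=15, L=32


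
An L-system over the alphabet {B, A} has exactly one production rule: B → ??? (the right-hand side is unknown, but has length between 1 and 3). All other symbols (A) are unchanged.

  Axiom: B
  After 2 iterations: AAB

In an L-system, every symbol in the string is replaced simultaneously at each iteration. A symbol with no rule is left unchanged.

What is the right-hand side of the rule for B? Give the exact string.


Answer: AB

Derivation:
Trying B → AB:
  Step 0: B
  Step 1: AB
  Step 2: AAB
Matches the given result.


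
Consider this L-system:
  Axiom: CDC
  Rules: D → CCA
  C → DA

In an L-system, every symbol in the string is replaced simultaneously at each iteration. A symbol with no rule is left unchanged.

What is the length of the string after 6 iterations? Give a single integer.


Answer: 73

Derivation:
Step 0: length = 3
Step 1: length = 7
Step 2: length = 13
Step 3: length = 21
Step 4: length = 33
Step 5: length = 49
Step 6: length = 73


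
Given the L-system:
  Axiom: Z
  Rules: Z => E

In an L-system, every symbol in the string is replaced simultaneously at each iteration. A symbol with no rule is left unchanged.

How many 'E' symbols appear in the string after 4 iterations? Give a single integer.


Step 0: Z  (0 'E')
Step 1: E  (1 'E')
Step 2: E  (1 'E')
Step 3: E  (1 'E')
Step 4: E  (1 'E')

Answer: 1


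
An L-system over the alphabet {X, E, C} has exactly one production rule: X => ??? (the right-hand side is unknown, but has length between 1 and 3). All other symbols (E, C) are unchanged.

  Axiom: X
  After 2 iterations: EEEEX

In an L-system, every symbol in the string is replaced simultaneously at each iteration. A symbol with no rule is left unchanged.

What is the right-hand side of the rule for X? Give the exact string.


Trying X => EEX:
  Step 0: X
  Step 1: EEX
  Step 2: EEEEX
Matches the given result.

Answer: EEX


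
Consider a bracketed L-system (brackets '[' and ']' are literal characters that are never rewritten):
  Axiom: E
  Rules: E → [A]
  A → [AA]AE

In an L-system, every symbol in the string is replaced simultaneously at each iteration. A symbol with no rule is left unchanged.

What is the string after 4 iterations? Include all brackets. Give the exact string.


Step 0: E
Step 1: [A]
Step 2: [[AA]AE]
Step 3: [[[AA]AE[AA]AE][AA]AE[A]]
Step 4: [[[[AA]AE[AA]AE][AA]AE[A][[AA]AE[AA]AE][AA]AE[A]][[AA]AE[AA]AE][AA]AE[A][[AA]AE]]

Answer: [[[[AA]AE[AA]AE][AA]AE[A][[AA]AE[AA]AE][AA]AE[A]][[AA]AE[AA]AE][AA]AE[A][[AA]AE]]


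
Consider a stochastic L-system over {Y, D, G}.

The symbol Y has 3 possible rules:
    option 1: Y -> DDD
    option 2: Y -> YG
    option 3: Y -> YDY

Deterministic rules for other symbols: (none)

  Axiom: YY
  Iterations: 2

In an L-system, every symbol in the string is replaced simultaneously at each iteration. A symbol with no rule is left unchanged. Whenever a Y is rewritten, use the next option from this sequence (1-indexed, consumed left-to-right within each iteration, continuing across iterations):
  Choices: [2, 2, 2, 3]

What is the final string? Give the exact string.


Answer: YGGYDYG

Derivation:
Step 0: YY
Step 1: YGYG  (used choices [2, 2])
Step 2: YGGYDYG  (used choices [2, 3])
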